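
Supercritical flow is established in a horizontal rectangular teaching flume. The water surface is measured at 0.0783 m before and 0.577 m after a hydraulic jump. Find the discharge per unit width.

For a rectangular channel the momentum equation gives q² = ½·g·y₁·y₂·(y₁ + y₂) = ½×9.81×0.0783×0.577×0.655 = 0.145.
q = √0.145 = 0.381 m²/s.

q = 0.381 m²/s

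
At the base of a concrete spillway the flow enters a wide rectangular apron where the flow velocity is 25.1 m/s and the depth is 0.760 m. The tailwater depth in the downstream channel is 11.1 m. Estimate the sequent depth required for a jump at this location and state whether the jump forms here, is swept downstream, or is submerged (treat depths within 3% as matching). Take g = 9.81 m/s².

y₂ = 9.51 m; the jump is submerged

Fr₁ = V₁/√(g·y₁) = 25.1/√(9.81×0.760) = 9.19.
Conjugate-depth relation: y₂/y₁ = ½[√(1 + 8Fr₁²) − 1] = ½[√677.0 − 1] = 12.5.
y₂ = 12.5 × 0.760 = 9.51 m.
Tailwater y_tw = 11.1 m: y_tw > y₂, so the jump is submerged.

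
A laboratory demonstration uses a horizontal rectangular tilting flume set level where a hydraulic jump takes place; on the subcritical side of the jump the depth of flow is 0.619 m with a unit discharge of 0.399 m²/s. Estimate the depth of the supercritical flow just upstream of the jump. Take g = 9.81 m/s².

y₁ = 0.0755 m

V₂ = q/y₂ = 0.399/0.619 = 0.645 m/s; Fr₂ = V₂/√(g·y₂) = 0.262.
Applying the sequent-depth relation in reverse, y₁/y₂ = ½[√(1 + 8Fr₂²) − 1] = ½[√1.547 − 1] = 0.122.
y₁ = 0.122 × 0.619 = 0.0755 m.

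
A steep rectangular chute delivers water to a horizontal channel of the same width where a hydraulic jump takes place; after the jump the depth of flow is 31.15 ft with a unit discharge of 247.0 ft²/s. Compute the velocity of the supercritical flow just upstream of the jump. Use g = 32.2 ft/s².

V₁ = 70.37 ft/s

V₂ = q/y₂ = 247.0/31.15 = 7.929 ft/s; Fr₂ = V₂/√(g·y₂) = 0.2504.
The Bélanger relation is symmetric: y₁/y₂ = ½[√(1 + 8Fr₂²) − 1] = ½[√1.5015 − 1] = 0.1127.
y₁ = 0.1127 × 31.15 = 3.510 ft.
V₁ = q/y₁ = 247.0/3.510 = 70.37 ft/s.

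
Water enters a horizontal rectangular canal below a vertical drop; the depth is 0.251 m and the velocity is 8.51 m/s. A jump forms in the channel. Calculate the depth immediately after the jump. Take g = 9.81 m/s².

Fr₁ = V₁/√(g·y₁) = 8.51/√(9.81×0.251) = 5.42.
Bélanger equation: y₂/y₁ = ½[√(1 + 8Fr₁²) − 1] = ½[√236.3 − 1] = 7.19.
y₂ = 7.19 × 0.251 = 1.80 m.

y₂ = 1.80 m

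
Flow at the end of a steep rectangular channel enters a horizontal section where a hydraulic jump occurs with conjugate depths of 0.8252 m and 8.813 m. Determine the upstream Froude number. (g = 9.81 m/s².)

For a rectangular channel the momentum equation gives q² = ½·g·y₁·y₂·(y₁ + y₂) = ½×9.81×0.8252×8.813×9.638 = 343.8.
q = √343.8 = 18.54 m²/s.
V₁ = q/y₁ = 22.47 m/s; Fr₁ = V₁/√(g·y₁) = 7.897.

Fr₁ = 7.897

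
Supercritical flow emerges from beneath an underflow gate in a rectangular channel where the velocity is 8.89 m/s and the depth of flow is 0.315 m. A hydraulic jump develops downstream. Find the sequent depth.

y₂ = 2.10 m

Fr₁ = V₁/√(g·y₁) = 8.89/√(9.81×0.315) = 5.06.
Sequent-depth ratio: y₂/y₁ = ½[√(1 + 8Fr₁²) − 1] = ½[√205.6 − 1] = 6.67.
y₂ = 6.67 × 0.315 = 2.10 m.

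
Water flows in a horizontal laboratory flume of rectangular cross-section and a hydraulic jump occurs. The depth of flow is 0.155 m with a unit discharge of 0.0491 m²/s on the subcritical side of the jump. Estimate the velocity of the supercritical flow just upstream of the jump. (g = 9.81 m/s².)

V₂ = q/y₂ = 0.0491/0.155 = 0.317 m/s; Fr₂ = V₂/√(g·y₂) = 0.257.
From the momentum equation (using Fr₂), y₁/y₂ = ½[√(1 + 8Fr₂²) − 1] = ½[√1.528 − 1] = 0.118.
y₁ = 0.118 × 0.155 = 0.0183 m.
V₁ = q/y₁ = 0.0491/0.0183 = 2.68 m/s.

V₁ = 2.68 m/s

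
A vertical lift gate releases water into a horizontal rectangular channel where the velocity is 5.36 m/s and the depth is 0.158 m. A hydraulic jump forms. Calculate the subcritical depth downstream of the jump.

y₂ = 0.886 m

Fr₁ = V₁/√(g·y₁) = 5.36/√(9.81×0.158) = 4.31.
Conjugate-depth relation: y₂/y₁ = ½[√(1 + 8Fr₁²) − 1] = ½[√149.3 − 1] = 5.61.
y₂ = 5.61 × 0.158 = 0.886 m.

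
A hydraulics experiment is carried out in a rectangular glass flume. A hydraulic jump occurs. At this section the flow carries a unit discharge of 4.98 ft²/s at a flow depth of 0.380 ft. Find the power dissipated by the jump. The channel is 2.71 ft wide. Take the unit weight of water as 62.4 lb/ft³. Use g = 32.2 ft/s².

P = 1.68 hp

V₁ = q/y₁ = 4.98/0.380 = 13.1 ft/s. Fr₁ = V₁/√(g·y₁) = 13.1/√(32.2×0.380) = 3.75.
Bélanger equation: y₂/y₁ = ½[√(1 + 8Fr₁²) − 1] = ½[√113.3 − 1] = 4.82.
y₂ = 4.82 × 0.380 = 1.83 ft.
Head loss: ΔE = (y₂ − y₁)³/(4y₁y₂) = (1.83 − 0.380)³/(4×0.380×1.83) = 3.06/2.79 = 1.10 ft.
Q = q·b = 4.98 × 2.71 = 13.5 cfs. P = γ·Q·ΔE/550 = 62.4 × 13.5 × 1.10 / 550 = 1.68 hp.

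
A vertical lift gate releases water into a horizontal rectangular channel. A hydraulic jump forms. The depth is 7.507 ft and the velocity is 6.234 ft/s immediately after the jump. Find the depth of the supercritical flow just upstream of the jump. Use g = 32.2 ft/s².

y₁ = 1.922 ft

Fr₂ = V₂/√(g·y₂) = 6.234/√(32.2×7.507) = 0.4010.
From the momentum equation (using Fr₂), y₁/y₂ = ½[√(1 + 8Fr₂²) − 1] = ½[√2.2862 − 1] = 0.2560.
y₁ = 0.2560 × 7.507 = 1.922 ft.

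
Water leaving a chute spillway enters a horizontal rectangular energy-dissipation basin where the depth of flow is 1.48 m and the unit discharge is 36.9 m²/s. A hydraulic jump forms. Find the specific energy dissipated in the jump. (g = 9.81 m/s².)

V₁ = q/y₁ = 36.9/1.48 = 24.9 m/s. Fr₁ = V₁/√(g·y₁) = 24.9/√(9.81×1.48) = 6.54.
By Bélanger, y₂/y₁ = ½[√(1 + 8Fr₁²) − 1] = ½[√343.5 − 1] = 8.77.
y₂ = 8.77 × 1.48 = 13.0 m.
V₂ = q/y₂ = 36.9/13.0 = 2.84 m/s. E₁ = y₁ + V₁²/2g = 33.2 m; E₂ = y₂ + V₂²/2g = 13.4 m. ΔE = E₁ − E₂ = 19.8 m.

ΔE = 19.8 m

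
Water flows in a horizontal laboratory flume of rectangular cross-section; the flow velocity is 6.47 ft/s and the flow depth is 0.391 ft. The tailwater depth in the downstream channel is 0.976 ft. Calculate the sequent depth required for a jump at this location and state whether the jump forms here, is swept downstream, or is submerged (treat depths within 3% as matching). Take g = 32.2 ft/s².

Fr₁ = V₁/√(g·y₁) = 6.47/√(32.2×0.391) = 1.82.
Sequent-depth ratio: y₂/y₁ = ½[√(1 + 8Fr₁²) − 1] = ½[√27.60 − 1] = 2.13.
y₂ = 2.13 × 0.391 = 0.832 ft.
Tailwater y_tw = 0.976 ft: y_tw > y₂, so the jump is submerged.

y₂ = 0.832 ft; the jump is submerged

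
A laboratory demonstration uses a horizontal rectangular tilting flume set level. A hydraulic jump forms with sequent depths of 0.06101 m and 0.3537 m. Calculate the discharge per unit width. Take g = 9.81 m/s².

q = 0.2095 m²/s

For a rectangular channel the momentum equation gives q² = ½·g·y₁·y₂·(y₁ + y₂) = ½×9.81×0.06101×0.3537×0.4147 = 0.04390.
q = √0.04390 = 0.2095 m²/s.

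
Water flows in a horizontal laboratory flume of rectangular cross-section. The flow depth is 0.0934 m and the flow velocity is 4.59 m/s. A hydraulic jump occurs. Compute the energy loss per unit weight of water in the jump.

ΔE = 0.552 m

Fr₁ = V₁/√(g·y₁) = 4.59/√(9.81×0.0934) = 4.80.
From the momentum equation for a rectangular channel, y₂/y₁ = ½[√(1 + 8Fr₁²) − 1] = ½[√184.9 − 1] = 6.30.
y₂ = 6.30 × 0.0934 = 0.588 m.
q = V₁·y₁ = 4.59 × 0.0934 = 0.429 m²/s. V₂ = q/y₂ = 0.429/0.588 = 0.729 m/s. E₁ = y₁ + V₁²/2g = 1.17 m; E₂ = y₂ + V₂²/2g = 0.615 m. ΔE = E₁ − E₂ = 0.552 m.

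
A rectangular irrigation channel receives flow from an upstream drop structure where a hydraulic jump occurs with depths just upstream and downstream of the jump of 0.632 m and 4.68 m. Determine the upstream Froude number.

Fr₁ = 5.58

For a rectangular channel the momentum equation gives q² = ½·g·y₁·y₂·(y₁ + y₂) = ½×9.81×0.632×4.68×5.31 = 77.1.
q = √77.1 = 8.78 m²/s.
V₁ = q/y₁ = 13.9 m/s; Fr₁ = V₁/√(g·y₁) = 5.58.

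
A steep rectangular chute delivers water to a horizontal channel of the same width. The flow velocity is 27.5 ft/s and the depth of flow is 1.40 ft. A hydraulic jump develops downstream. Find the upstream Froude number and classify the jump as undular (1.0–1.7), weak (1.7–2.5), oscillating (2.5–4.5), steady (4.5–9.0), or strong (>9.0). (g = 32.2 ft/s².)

Fr₁ = V₁/√(g·y₁) = 27.5/√(32.2×1.40) = 4.10.
Fr₁ = 4.10 lies in the oscillating range.

Fr₁ = 4.10; oscillating jump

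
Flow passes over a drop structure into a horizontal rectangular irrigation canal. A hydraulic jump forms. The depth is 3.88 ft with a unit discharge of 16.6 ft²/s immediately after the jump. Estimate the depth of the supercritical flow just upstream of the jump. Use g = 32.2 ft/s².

y₁ = 0.919 ft

V₂ = q/y₂ = 16.6/3.88 = 4.28 ft/s; Fr₂ = V₂/√(g·y₂) = 0.383.
The Bélanger relation is symmetric: y₁/y₂ = ½[√(1 + 8Fr₂²) − 1] = ½[√2.172 − 1] = 0.237.
y₁ = 0.237 × 3.88 = 0.919 ft.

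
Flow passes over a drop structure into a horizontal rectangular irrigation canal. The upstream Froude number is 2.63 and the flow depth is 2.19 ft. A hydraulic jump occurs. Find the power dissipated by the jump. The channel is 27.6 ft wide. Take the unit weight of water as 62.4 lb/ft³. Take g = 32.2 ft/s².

Fr₁ = 2.63 (given).
By Bélanger, y₂/y₁ = ½[√(1 + 8Fr₁²) − 1] = ½[√56.34 − 1] = 3.25.
y₂ = 3.25 × 2.19 = 7.12 ft.
Head loss: ΔE = (y₂ − y₁)³/(4y₁y₂) = (7.12 − 2.19)³/(4×2.19×7.12) = 120/62.4 = 1.92 ft.
V₁ = Fr₁·√(g·y₁) = 2.63×√(32.2×2.19) = 22.1 ft/s; q = V₁·y₁ = 48.4 ft²/s. Q = q·b = 48.4 × 27.6 = 1335 cfs. P = γ·Q·ΔE/550 = 62.4 × 1335 × 1.92 / 550 = 291 hp.

P = 291 hp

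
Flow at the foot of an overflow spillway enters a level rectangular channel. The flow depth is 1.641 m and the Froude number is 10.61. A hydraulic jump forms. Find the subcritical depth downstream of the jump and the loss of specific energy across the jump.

Fr₁ = 10.61 (given).
Sequent-depth ratio: y₂/y₁ = ½[√(1 + 8Fr₁²) − 1] = ½[√901.58 − 1] = 14.51.
y₂ = 14.51 × 1.641 = 23.82 m.
Head loss: ΔE = (y₂ − y₁)³/(4y₁y₂) = (23.82 − 1.641)³/(4×1.641×23.82) = 10904/156.3 = 69.75 m.

y₂ = 23.82 m; ΔE = 69.75 m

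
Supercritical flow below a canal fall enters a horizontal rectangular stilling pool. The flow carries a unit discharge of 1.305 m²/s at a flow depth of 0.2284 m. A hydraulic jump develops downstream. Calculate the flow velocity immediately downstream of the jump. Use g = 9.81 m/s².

V₂ = 1.161 m/s

V₁ = q/y₁ = 1.305/0.2284 = 5.714 m/s. Fr₁ = V₁/√(g·y₁) = 5.714/√(9.81×0.2284) = 3.817.
Sequent-depth ratio: y₂/y₁ = ½[√(1 + 8Fr₁²) − 1] = ½[√117.56 − 1] = 4.921.
y₂ = 4.921 × 0.2284 = 1.124 m.
V₂ = q/y₂ = 1.305/1.124 = 1.161 m/s.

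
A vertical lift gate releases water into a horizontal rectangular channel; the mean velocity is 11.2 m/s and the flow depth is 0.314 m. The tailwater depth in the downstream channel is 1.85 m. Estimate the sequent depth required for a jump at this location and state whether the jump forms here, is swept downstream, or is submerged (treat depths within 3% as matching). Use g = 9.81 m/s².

y₂ = 2.68 m; the jump is swept downstream

Fr₁ = V₁/√(g·y₁) = 11.2/√(9.81×0.314) = 6.38.
By Bélanger, y₂/y₁ = ½[√(1 + 8Fr₁²) − 1] = ½[√326.8 − 1] = 8.54.
y₂ = 8.54 × 0.314 = 2.68 m.
Tailwater y_tw = 1.85 m: y_tw < y₂, so the jump is swept downstream.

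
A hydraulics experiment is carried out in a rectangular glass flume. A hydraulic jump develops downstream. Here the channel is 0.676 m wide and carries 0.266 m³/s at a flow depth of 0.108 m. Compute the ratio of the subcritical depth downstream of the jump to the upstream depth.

y₂/y₁ = 4.53

q = Q/b = 0.266/0.676 = 0.393 m²/s; V₁ = q/y₁ = 3.64 m/s. Fr₁ = V₁/√(g·y₁) = 3.54.
By Bélanger, y₂/y₁ = ½[√(1 + 8Fr₁²) − 1] = ½[√101.2 − 1] = 4.53.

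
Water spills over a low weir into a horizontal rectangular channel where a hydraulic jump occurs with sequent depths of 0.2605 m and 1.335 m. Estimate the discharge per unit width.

q = 1.650 m²/s

For a rectangular channel the momentum equation gives q² = ½·g·y₁·y₂·(y₁ + y₂) = ½×9.81×0.2605×1.335×1.595 = 2.722.
q = √2.722 = 1.650 m²/s.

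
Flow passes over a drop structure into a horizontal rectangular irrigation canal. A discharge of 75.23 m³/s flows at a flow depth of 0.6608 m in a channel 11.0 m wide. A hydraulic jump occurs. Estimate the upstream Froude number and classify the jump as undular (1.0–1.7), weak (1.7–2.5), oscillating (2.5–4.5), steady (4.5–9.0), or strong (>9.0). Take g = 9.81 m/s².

Fr₁ = 4.065; oscillating jump

q = Q/b = 75.23/11.0 = 6.839 m²/s; V₁ = q/y₁ = 10.35 m/s. Fr₁ = V₁/√(g·y₁) = 4.065.
Fr₁ = 4.065 lies in the oscillating range.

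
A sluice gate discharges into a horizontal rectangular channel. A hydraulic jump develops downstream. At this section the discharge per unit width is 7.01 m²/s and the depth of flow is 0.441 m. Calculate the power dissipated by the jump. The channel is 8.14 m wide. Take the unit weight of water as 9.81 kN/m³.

V₁ = q/y₁ = 7.01/0.441 = 15.9 m/s. Fr₁ = V₁/√(g·y₁) = 15.9/√(9.81×0.441) = 7.64.
From the momentum equation for a rectangular channel, y₂/y₁ = ½[√(1 + 8Fr₁²) − 1] = ½[√468.2 − 1] = 10.3.
y₂ = 10.3 × 0.441 = 4.55 m.
Head loss: ΔE = (y₂ − y₁)³/(4y₁y₂) = (4.55 − 0.441)³/(4×0.441×4.55) = 69.4/8.03 = 8.65 m.
Q = q·b = 7.01 × 8.14 = 57.1 m³/s. P = γ·Q·ΔE = 9.81 × 57.1 × 8.65 = 4841 kW.

P = 4841 kW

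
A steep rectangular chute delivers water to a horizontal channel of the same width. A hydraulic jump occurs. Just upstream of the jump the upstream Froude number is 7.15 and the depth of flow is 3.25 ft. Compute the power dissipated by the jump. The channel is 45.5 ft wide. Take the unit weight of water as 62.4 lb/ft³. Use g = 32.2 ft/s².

Fr₁ = 7.15 (given).
Sequent-depth ratio: y₂/y₁ = ½[√(1 + 8Fr₁²) − 1] = ½[√410.0 − 1] = 9.62.
y₂ = 9.62 × 3.25 = 31.3 ft.
Head loss: ΔE = (y₂ − y₁)³/(4y₁y₂) = (31.3 − 3.25)³/(4×3.25×31.3) = 22018/407 = 54.1 ft.
V₁ = Fr₁·√(g·y₁) = 7.15×√(32.2×3.25) = 73.1 ft/s; q = V₁·y₁ = 238 ft²/s. Q = q·b = 238 × 45.5 = 10816 cfs. P = γ·Q·ΔE/550 = 62.4 × 10816 × 54.1 / 550 = 66448 hp.

P = 66448 hp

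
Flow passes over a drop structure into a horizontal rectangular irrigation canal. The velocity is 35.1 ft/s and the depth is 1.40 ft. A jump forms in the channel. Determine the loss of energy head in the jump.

Fr₁ = V₁/√(g·y₁) = 35.1/√(32.2×1.40) = 5.23.
Conjugate-depth relation: y₂/y₁ = ½[√(1 + 8Fr₁²) − 1] = ½[√219.6 − 1] = 6.91.
y₂ = 6.91 × 1.40 = 9.67 ft.
Head loss: ΔE = (y₂ − y₁)³/(4y₁y₂) = (9.67 − 1.40)³/(4×1.40×9.67) = 566/54.2 = 10.5 ft.

ΔE = 10.5 ft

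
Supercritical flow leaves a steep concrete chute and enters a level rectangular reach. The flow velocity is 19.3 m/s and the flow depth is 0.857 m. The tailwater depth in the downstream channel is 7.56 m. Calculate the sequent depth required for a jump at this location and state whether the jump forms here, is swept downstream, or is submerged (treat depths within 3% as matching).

y₂ = 7.65 m; the jump forms here

Fr₁ = V₁/√(g·y₁) = 19.3/√(9.81×0.857) = 6.66.
By Bélanger, y₂/y₁ = ½[√(1 + 8Fr₁²) − 1] = ½[√355.4 − 1] = 8.93.
y₂ = 8.93 × 0.857 = 7.65 m.
Tailwater y_tw = 7.56 m: y_tw ≈ y₂, so the jump forms here.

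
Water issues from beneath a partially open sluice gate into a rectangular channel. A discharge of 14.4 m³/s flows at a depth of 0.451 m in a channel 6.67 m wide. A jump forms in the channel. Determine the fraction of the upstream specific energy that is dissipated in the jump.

ΔE/E₁ = 0.137 (13.7%)

q = Q/b = 14.4/6.67 = 2.16 m²/s; V₁ = q/y₁ = 4.79 m/s. Fr₁ = V₁/√(g·y₁) = 2.28.
Conjugate-depth relation: y₂/y₁ = ½[√(1 + 8Fr₁²) − 1] = ½[√42.43 − 1] = 2.76.
y₂ = 2.76 × 0.451 = 1.24 m.
E₁ = y₁ + V₁²/2g = 1.62 m. ΔE = (y₂ − y₁)³/(4y₁y₂) = 0.222 m. ΔE/E₁ = 0.222/1.62 = 0.137.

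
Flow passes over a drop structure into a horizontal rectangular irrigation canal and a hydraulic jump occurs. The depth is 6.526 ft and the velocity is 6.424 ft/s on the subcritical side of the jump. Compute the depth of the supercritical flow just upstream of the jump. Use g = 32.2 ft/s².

y₁ = 1.969 ft

Fr₂ = V₂/√(g·y₂) = 6.424/√(32.2×6.526) = 0.4432.
Applying the sequent-depth relation in reverse, y₁/y₂ = ½[√(1 + 8Fr₂²) − 1] = ½[√2.5711 − 1] = 0.3017.
y₁ = 0.3017 × 6.526 = 1.969 ft.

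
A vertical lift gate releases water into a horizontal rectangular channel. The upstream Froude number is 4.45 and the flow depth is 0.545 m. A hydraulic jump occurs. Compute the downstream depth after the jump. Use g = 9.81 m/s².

y₂ = 3.17 m

Fr₁ = 4.45 (given).
Sequent-depth ratio: y₂/y₁ = ½[√(1 + 8Fr₁²) − 1] = ½[√159.4 − 1] = 5.81.
y₂ = 5.81 × 0.545 = 3.17 m.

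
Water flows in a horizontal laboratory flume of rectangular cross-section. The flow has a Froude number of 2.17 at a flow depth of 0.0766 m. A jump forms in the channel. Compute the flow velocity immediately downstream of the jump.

Fr₁ = 2.17 (given).
Conjugate-depth relation: y₂/y₁ = ½[√(1 + 8Fr₁²) − 1] = ½[√38.67 − 1] = 2.61.
y₂ = 2.61 × 0.0766 = 0.200 m.
V₁ = Fr₁·√(g·y₁) = 2.17×√(9.81×0.0766) = 1.88 m/s; q = V₁·y₁ = 0.144 m²/s.
V₂ = q/y₂ = 0.144/0.200 = 0.721 m/s.

V₂ = 0.721 m/s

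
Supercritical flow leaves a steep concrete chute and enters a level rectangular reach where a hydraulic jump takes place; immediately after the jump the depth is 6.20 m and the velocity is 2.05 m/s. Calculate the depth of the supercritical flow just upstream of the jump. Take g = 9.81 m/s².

Fr₂ = V₂/√(g·y₂) = 2.05/√(9.81×6.20) = 0.263.
Since the conjugate-depth ratio holds either way, y₁/y₂ = ½[√(1 + 8Fr₂²) − 1] = ½[√1.553 − 1] = 0.123.
y₁ = 0.123 × 6.20 = 0.763 m.

y₁ = 0.763 m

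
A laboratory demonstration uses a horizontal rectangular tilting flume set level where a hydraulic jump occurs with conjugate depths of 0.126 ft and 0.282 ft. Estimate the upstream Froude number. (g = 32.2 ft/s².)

For a rectangular channel the momentum equation gives q² = ½·g·y₁·y₂·(y₁ + y₂) = ½×32.2×0.126×0.282×0.408 = 0.233.
q = √0.233 = 0.483 ft²/s.
V₁ = q/y₁ = 3.83 ft/s; Fr₁ = V₁/√(g·y₁) = 1.90.

Fr₁ = 1.90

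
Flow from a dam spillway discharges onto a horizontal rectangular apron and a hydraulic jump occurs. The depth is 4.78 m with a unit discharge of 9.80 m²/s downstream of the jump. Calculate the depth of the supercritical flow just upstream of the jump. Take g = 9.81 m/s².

y₁ = 0.742 m

V₂ = q/y₂ = 9.80/4.78 = 2.05 m/s; Fr₂ = V₂/√(g·y₂) = 0.299.
The Bélanger relation is symmetric: y₁/y₂ = ½[√(1 + 8Fr₂²) − 1] = ½[√1.717 − 1] = 0.155.
y₁ = 0.155 × 4.78 = 0.742 m.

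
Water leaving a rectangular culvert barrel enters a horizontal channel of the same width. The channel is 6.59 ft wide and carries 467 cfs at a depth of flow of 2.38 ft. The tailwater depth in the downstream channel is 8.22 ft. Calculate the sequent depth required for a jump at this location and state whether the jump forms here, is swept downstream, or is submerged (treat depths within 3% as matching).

q = Q/b = 467/6.59 = 70.9 ft²/s; V₁ = q/y₁ = 29.8 ft/s. Fr₁ = V₁/√(g·y₁) = 3.40.
Conjugate-depth relation: y₂/y₁ = ½[√(1 + 8Fr₁²) − 1] = ½[√93.55 − 1] = 4.34.
y₂ = 4.34 × 2.38 = 10.3 ft.
Tailwater y_tw = 8.22 ft: y_tw < y₂, so the jump is swept downstream.

y₂ = 10.3 ft; the jump is swept downstream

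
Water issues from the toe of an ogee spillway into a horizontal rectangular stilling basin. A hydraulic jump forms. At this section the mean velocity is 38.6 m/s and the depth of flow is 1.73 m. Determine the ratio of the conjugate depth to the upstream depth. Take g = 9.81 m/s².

y₂/y₁ = 12.8

Fr₁ = V₁/√(g·y₁) = 38.6/√(9.81×1.73) = 9.37.
Sequent-depth ratio: y₂/y₁ = ½[√(1 + 8Fr₁²) − 1] = ½[√703.3 − 1] = 12.8.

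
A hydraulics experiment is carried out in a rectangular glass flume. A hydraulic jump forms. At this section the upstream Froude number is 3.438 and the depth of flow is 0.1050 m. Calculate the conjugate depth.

y₂ = 0.4607 m

Fr₁ = 3.438 (given).
By Bélanger, y₂/y₁ = ½[√(1 + 8Fr₁²) − 1] = ½[√95.559 − 1] = 4.388.
y₂ = 4.388 × 0.1050 = 0.4607 m.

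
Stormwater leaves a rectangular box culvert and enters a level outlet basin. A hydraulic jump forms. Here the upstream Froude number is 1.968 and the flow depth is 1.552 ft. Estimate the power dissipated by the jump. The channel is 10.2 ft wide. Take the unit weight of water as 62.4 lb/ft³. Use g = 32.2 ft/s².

Fr₁ = 1.968 (given).
Bélanger equation: y₂/y₁ = ½[√(1 + 8Fr₁²) − 1] = ½[√31.984 − 1] = 2.328.
y₂ = 2.328 × 1.552 = 3.613 ft.
V₁ = Fr₁·√(g·y₁) = 1.968×√(32.2×1.552) = 13.91 ft/s; q = V₁·y₁ = 21.59 ft²/s. V₂ = q/y₂ = 21.59/3.613 = 5.977 ft/s. E₁ = y₁ + V₁²/2g = 4.557 ft; E₂ = y₂ + V₂²/2g = 4.167 ft. ΔE = E₁ − E₂ = 0.3901 ft.
Q = q·b = 21.59 × 10.2 = 220.2 cfs. P = γ·Q·ΔE/550 = 62.4 × 220.2 × 0.3901 / 550 = 9.749 hp.

P = 9.749 hp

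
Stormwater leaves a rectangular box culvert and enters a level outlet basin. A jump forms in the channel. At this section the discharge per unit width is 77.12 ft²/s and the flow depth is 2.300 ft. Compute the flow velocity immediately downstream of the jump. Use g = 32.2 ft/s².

V₂ = 6.662 ft/s

V₁ = q/y₁ = 77.12/2.300 = 33.53 ft/s. Fr₁ = V₁/√(g·y₁) = 33.53/√(32.2×2.300) = 3.896.
By Bélanger, y₂/y₁ = ½[√(1 + 8Fr₁²) − 1] = ½[√122.45 − 1] = 5.033.
y₂ = 5.033 × 2.300 = 11.58 ft.
V₂ = q/y₂ = 77.12/11.58 = 6.662 ft/s.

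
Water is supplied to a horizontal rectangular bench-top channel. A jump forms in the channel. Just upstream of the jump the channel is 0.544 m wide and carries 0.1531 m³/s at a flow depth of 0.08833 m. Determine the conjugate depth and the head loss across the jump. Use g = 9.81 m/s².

q = Q/b = 0.1531/0.544 = 0.2814 m²/s; V₁ = q/y₁ = 3.186 m/s. Fr₁ = V₁/√(g·y₁) = 3.423.
By Bélanger, y₂/y₁ = ½[√(1 + 8Fr₁²) − 1] = ½[√94.724 − 1] = 4.366.
y₂ = 4.366 × 0.08833 = 0.3857 m.
V₂ = q/y₂ = 0.2814/0.3857 = 0.7297 m/s. E₁ = y₁ + V₁²/2g = 0.6057 m; E₂ = y₂ + V₂²/2g = 0.4128 m. ΔE = E₁ − E₂ = 0.1929 m.

y₂ = 0.3857 m; ΔE = 0.1929 m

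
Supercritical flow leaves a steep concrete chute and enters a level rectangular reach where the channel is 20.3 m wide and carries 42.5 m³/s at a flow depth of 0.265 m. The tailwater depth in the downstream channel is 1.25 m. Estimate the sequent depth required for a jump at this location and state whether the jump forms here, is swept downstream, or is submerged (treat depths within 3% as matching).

q = Q/b = 42.5/20.3 = 2.09 m²/s; V₁ = q/y₁ = 7.90 m/s. Fr₁ = V₁/√(g·y₁) = 4.90.
Sequent-depth ratio: y₂/y₁ = ½[√(1 + 8Fr₁²) − 1] = ½[√193.1 − 1] = 6.45.
y₂ = 6.45 × 0.265 = 1.71 m.
Tailwater y_tw = 1.25 m: y_tw < y₂, so the jump is swept downstream.

y₂ = 1.71 m; the jump is swept downstream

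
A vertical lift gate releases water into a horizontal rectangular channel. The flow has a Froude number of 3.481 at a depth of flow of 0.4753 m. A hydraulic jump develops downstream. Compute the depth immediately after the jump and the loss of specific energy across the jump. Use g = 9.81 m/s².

y₂ = 2.114 m; ΔE = 1.095 m

Fr₁ = 3.481 (given).
Bélanger equation: y₂/y₁ = ½[√(1 + 8Fr₁²) − 1] = ½[√97.939 − 1] = 4.448.
y₂ = 4.448 × 0.4753 = 2.114 m.
V₁ = Fr₁·√(g·y₁) = 3.481×√(9.81×0.4753) = 7.517 m/s; q = V₁·y₁ = 3.573 m²/s. V₂ = q/y₂ = 3.573/2.114 = 1.690 m/s. E₁ = y₁ + V₁²/2g = 3.355 m; E₂ = y₂ + V₂²/2g = 2.260 m. ΔE = E₁ − E₂ = 1.095 m.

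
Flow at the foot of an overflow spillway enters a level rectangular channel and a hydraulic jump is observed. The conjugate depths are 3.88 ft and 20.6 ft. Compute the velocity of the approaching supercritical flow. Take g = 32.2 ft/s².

V₁ = 45.7 ft/s

For a rectangular channel the momentum equation gives q² = ½·g·y₁·y₂·(y₁ + y₂) = ½×32.2×3.88×20.6×24.5 = 31502.
q = √31502 = 177 ft²/s.
V₁ = q/y₁ = 177/3.88 = 45.7 ft/s.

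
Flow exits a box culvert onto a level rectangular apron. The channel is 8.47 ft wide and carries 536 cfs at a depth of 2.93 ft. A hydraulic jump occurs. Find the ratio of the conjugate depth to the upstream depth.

y₂/y₁ = 2.68

q = Q/b = 536/8.47 = 63.3 ft²/s; V₁ = q/y₁ = 21.6 ft/s. Fr₁ = V₁/√(g·y₁) = 2.22.
Conjugate-depth relation: y₂/y₁ = ½[√(1 + 8Fr₁²) − 1] = ½[√40.55 − 1] = 2.68.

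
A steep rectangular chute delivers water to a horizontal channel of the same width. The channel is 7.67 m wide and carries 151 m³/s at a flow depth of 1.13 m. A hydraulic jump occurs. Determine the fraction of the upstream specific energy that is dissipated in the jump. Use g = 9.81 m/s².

q = Q/b = 151/7.67 = 19.7 m²/s; V₁ = q/y₁ = 17.4 m/s. Fr₁ = V₁/√(g·y₁) = 5.23.
By Bélanger, y₂/y₁ = ½[√(1 + 8Fr₁²) − 1] = ½[√220.1 − 1] = 6.92.
y₂ = 6.92 × 1.13 = 7.82 m.
E₁ = y₁ + V₁²/2g = 16.6 m. ΔE = (y₂ − y₁)³/(4y₁y₂) = 8.46 m. ΔE/E₁ = 8.46/16.6 = 0.510.

ΔE/E₁ = 0.510 (51.0%)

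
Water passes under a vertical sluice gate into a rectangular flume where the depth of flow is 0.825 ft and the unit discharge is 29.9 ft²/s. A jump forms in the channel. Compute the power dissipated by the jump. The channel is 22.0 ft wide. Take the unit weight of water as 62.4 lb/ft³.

V₁ = q/y₁ = 29.9/0.825 = 36.2 ft/s. Fr₁ = V₁/√(g·y₁) = 36.2/√(32.2×0.825) = 7.03.
By Bélanger, y₂/y₁ = ½[√(1 + 8Fr₁²) − 1] = ½[√396.6 − 1] = 9.46.
y₂ = 9.46 × 0.825 = 7.80 ft.
V₂ = q/y₂ = 29.9/7.80 = 3.83 ft/s. E₁ = y₁ + V₁²/2g = 21.2 ft; E₂ = y₂ + V₂²/2g = 8.03 ft. ΔE = E₁ − E₂ = 13.2 ft.
Q = q·b = 29.9 × 22.0 = 658 cfs. P = γ·Q·ΔE/550 = 62.4 × 658 × 13.2 / 550 = 984 hp.

P = 984 hp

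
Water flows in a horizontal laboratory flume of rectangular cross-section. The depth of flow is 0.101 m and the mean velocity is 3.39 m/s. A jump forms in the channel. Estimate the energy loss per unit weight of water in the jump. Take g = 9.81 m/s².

ΔE = 0.217 m

Fr₁ = V₁/√(g·y₁) = 3.39/√(9.81×0.101) = 3.41.
By Bélanger, y₂/y₁ = ½[√(1 + 8Fr₁²) − 1] = ½[√93.79 − 1] = 4.34.
y₂ = 4.34 × 0.101 = 0.439 m.
Head loss: ΔE = (y₂ − y₁)³/(4y₁y₂) = (0.439 − 0.101)³/(4×0.101×0.439) = 0.0385/0.177 = 0.217 m.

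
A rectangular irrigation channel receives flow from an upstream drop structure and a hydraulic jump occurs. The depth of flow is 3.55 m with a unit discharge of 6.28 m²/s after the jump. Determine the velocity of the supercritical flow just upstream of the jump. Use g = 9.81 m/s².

V₁ = 11.4 m/s

V₂ = q/y₂ = 6.28/3.55 = 1.77 m/s; Fr₂ = V₂/√(g·y₂) = 0.300.
Since the conjugate-depth ratio holds either way, y₁/y₂ = ½[√(1 + 8Fr₂²) − 1] = ½[√1.719 − 1] = 0.156.
y₁ = 0.156 × 3.55 = 0.552 m.
V₁ = q/y₁ = 6.28/0.552 = 11.4 m/s.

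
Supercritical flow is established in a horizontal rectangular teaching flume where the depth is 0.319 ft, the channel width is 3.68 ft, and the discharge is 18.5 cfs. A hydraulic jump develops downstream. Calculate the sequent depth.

y₂ = 2.06 ft

q = Q/b = 18.5/3.68 = 5.03 ft²/s; V₁ = q/y₁ = 15.8 ft/s. Fr₁ = V₁/√(g·y₁) = 4.92.
By Bélanger, y₂/y₁ = ½[√(1 + 8Fr₁²) − 1] = ½[√194.4 − 1] = 6.47.
y₂ = 6.47 × 0.319 = 2.06 ft.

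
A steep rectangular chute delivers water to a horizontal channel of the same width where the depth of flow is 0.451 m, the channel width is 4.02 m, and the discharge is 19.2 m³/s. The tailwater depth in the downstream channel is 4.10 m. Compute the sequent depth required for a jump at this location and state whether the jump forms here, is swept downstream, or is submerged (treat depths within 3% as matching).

y₂ = 2.99 m; the jump is submerged

q = Q/b = 19.2/4.02 = 4.78 m²/s; V₁ = q/y₁ = 10.6 m/s. Fr₁ = V₁/√(g·y₁) = 5.03.
Conjugate-depth relation: y₂/y₁ = ½[√(1 + 8Fr₁²) − 1] = ½[√203.8 − 1] = 6.64.
y₂ = 6.64 × 0.451 = 2.99 m.
Tailwater y_tw = 4.10 m: y_tw > y₂, so the jump is submerged.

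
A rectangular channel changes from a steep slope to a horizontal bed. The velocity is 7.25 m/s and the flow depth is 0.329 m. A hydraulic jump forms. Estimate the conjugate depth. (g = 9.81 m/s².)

Fr₁ = V₁/√(g·y₁) = 7.25/√(9.81×0.329) = 4.04.
Bélanger equation: y₂/y₁ = ½[√(1 + 8Fr₁²) − 1] = ½[√131.3 − 1] = 5.23.
y₂ = 5.23 × 0.329 = 1.72 m.

y₂ = 1.72 m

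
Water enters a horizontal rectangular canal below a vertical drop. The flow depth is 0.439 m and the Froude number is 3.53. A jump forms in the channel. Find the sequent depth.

y₂ = 1.98 m

Fr₁ = 3.53 (given).
By Bélanger, y₂/y₁ = ½[√(1 + 8Fr₁²) − 1] = ½[√100.7 − 1] = 4.52.
y₂ = 4.52 × 0.439 = 1.98 m.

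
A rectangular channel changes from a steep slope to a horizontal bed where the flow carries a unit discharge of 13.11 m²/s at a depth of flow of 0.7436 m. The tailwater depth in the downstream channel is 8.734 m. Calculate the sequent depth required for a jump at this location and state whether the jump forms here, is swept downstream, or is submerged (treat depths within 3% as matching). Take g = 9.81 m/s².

V₁ = q/y₁ = 13.11/0.7436 = 17.63 m/s. Fr₁ = V₁/√(g·y₁) = 17.63/√(9.81×0.7436) = 6.528.
From the momentum equation for a rectangular channel, y₂/y₁ = ½[√(1 + 8Fr₁²) − 1] = ½[√341.89 − 1] = 8.745.
y₂ = 8.745 × 0.7436 = 6.503 m.
Tailwater y_tw = 8.734 m: y_tw > y₂, so the jump is submerged.

y₂ = 6.503 m; the jump is submerged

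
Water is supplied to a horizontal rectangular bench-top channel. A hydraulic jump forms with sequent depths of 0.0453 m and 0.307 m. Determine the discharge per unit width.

q = 0.155 m²/s

For a rectangular channel the momentum equation gives q² = ½·g·y₁·y₂·(y₁ + y₂) = ½×9.81×0.0453×0.307×0.352 = 0.0240.
q = √0.0240 = 0.155 m²/s.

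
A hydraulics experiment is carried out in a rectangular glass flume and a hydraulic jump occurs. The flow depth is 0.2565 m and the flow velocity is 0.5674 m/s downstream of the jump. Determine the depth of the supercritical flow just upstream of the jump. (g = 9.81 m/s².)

Fr₂ = V₂/√(g·y₂) = 0.5674/√(9.81×0.2565) = 0.3577.
Applying the sequent-depth relation in reverse, y₁/y₂ = ½[√(1 + 8Fr₂²) − 1] = ½[√2.0236 − 1] = 0.2113.
y₁ = 0.2113 × 0.2565 = 0.05419 m.

y₁ = 0.05419 m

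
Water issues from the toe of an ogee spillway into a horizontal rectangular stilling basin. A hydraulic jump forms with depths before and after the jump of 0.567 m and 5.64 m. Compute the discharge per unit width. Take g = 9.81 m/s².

For a rectangular channel the momentum equation gives q² = ½·g·y₁·y₂·(y₁ + y₂) = ½×9.81×0.567×5.64×6.21 = 97.4.
q = √97.4 = 9.87 m²/s.

q = 9.87 m²/s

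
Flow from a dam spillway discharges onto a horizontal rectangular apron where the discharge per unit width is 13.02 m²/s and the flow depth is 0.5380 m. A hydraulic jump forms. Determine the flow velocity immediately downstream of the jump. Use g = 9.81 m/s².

V₂ = 1.680 m/s

V₁ = q/y₁ = 13.02/0.5380 = 24.20 m/s. Fr₁ = V₁/√(g·y₁) = 24.20/√(9.81×0.5380) = 10.53.
Sequent-depth ratio: y₂/y₁ = ½[√(1 + 8Fr₁²) − 1] = ½[√888.76 − 1] = 14.41.
y₂ = 14.41 × 0.5380 = 7.750 m.
V₂ = q/y₂ = 13.02/7.750 = 1.680 m/s.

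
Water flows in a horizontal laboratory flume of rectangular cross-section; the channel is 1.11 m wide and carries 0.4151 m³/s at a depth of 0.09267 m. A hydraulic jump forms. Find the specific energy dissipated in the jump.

q = Q/b = 0.4151/1.11 = 0.3740 m²/s; V₁ = q/y₁ = 4.035 m/s. Fr₁ = V₁/√(g·y₁) = 4.232.
Sequent-depth ratio: y₂/y₁ = ½[√(1 + 8Fr₁²) − 1] = ½[√144.31 − 1] = 5.506.
y₂ = 5.506 × 0.09267 = 0.5103 m.
V₂ = q/y₂ = 0.3740/0.5103 = 0.7329 m/s. E₁ = y₁ + V₁²/2g = 0.9227 m; E₂ = y₂ + V₂²/2g = 0.5376 m. ΔE = E₁ − E₂ = 0.3850 m.

ΔE = 0.3850 m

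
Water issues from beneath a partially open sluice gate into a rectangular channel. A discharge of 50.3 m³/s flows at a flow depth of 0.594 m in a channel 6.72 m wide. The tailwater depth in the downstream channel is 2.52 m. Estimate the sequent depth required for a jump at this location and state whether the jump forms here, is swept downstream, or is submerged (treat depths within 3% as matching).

q = Q/b = 50.3/6.72 = 7.49 m²/s; V₁ = q/y₁ = 12.6 m/s. Fr₁ = V₁/√(g·y₁) = 5.22.
From the momentum equation for a rectangular channel, y₂/y₁ = ½[√(1 + 8Fr₁²) − 1] = ½[√219.0 − 1] = 6.90.
y₂ = 6.90 × 0.594 = 4.10 m.
Tailwater y_tw = 2.52 m: y_tw < y₂, so the jump is swept downstream.

y₂ = 4.10 m; the jump is swept downstream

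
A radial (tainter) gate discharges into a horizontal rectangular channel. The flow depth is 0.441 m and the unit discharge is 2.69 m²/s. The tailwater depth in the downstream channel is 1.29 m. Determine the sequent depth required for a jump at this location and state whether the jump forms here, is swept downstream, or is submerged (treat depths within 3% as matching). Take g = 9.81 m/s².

y₂ = 1.62 m; the jump is swept downstream

V₁ = q/y₁ = 2.69/0.441 = 6.10 m/s. Fr₁ = V₁/√(g·y₁) = 6.10/√(9.81×0.441) = 2.93.
By Bélanger, y₂/y₁ = ½[√(1 + 8Fr₁²) − 1] = ½[√69.80 − 1] = 3.68.
y₂ = 3.68 × 0.441 = 1.62 m.
Tailwater y_tw = 1.29 m: y_tw < y₂, so the jump is swept downstream.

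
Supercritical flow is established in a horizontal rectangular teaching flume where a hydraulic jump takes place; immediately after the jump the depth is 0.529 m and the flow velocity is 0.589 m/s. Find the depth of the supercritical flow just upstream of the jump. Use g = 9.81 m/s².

Fr₂ = V₂/√(g·y₂) = 0.589/√(9.81×0.529) = 0.259.
Since the conjugate-depth ratio holds either way, y₁/y₂ = ½[√(1 + 8Fr₂²) − 1] = ½[√1.535 − 1] = 0.119.
y₁ = 0.119 × 0.529 = 0.0632 m.

y₁ = 0.0632 m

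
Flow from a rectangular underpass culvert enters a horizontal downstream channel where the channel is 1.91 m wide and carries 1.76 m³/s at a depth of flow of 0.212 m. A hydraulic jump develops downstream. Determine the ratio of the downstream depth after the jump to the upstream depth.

q = Q/b = 1.76/1.91 = 0.921 m²/s; V₁ = q/y₁ = 4.35 m/s. Fr₁ = V₁/√(g·y₁) = 3.01.
Sequent-depth ratio: y₂/y₁ = ½[√(1 + 8Fr₁²) − 1] = ½[√73.67 − 1] = 3.79.

y₂/y₁ = 3.79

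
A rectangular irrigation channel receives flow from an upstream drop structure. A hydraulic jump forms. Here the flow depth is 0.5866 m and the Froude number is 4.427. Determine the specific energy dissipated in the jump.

Fr₁ = 4.427 (given).
From the momentum equation for a rectangular channel, y₂/y₁ = ½[√(1 + 8Fr₁²) − 1] = ½[√157.79 − 1] = 5.781.
y₂ = 5.781 × 0.5866 = 3.391 m.
V₁ = Fr₁·√(g·y₁) = 4.427×√(9.81×0.5866) = 10.62 m/s; q = V₁·y₁ = 6.230 m²/s. V₂ = q/y₂ = 6.230/3.391 = 1.837 m/s. E₁ = y₁ + V₁²/2g = 6.335 m; E₂ = y₂ + V₂²/2g = 3.563 m. ΔE = E₁ − E₂ = 2.772 m.

ΔE = 2.772 m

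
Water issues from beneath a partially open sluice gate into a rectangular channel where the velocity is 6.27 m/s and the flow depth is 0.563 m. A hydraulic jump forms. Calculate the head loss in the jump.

ΔE = 0.522 m

Fr₁ = V₁/√(g·y₁) = 6.27/√(9.81×0.563) = 2.67.
From the momentum equation for a rectangular channel, y₂/y₁ = ½[√(1 + 8Fr₁²) − 1] = ½[√57.94 − 1] = 3.31.
y₂ = 3.31 × 0.563 = 1.86 m.
Head loss: ΔE = (y₂ − y₁)³/(4y₁y₂) = (1.86 − 0.563)³/(4×0.563×1.86) = 2.19/4.19 = 0.522 m.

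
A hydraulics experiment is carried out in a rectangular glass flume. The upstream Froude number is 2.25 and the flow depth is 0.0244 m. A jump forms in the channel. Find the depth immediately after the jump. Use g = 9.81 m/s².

Fr₁ = 2.25 (given).
Conjugate-depth relation: y₂/y₁ = ½[√(1 + 8Fr₁²) − 1] = ½[√41.50 − 1] = 2.72.
y₂ = 2.72 × 0.0244 = 0.0664 m.

y₂ = 0.0664 m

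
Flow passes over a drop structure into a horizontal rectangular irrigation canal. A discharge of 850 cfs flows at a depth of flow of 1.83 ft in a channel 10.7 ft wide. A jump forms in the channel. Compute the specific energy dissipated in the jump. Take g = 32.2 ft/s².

ΔE = 16.8 ft

q = Q/b = 850/10.7 = 79.4 ft²/s; V₁ = q/y₁ = 43.4 ft/s. Fr₁ = V₁/√(g·y₁) = 5.65.
Bélanger equation: y₂/y₁ = ½[√(1 + 8Fr₁²) − 1] = ½[√256.8 − 1] = 7.51.
y₂ = 7.51 × 1.83 = 13.7 ft.
V₂ = q/y₂ = 79.4/13.7 = 5.78 ft/s. E₁ = y₁ + V₁²/2g = 31.1 ft; E₂ = y₂ + V₂²/2g = 14.3 ft. ΔE = E₁ − E₂ = 16.8 ft.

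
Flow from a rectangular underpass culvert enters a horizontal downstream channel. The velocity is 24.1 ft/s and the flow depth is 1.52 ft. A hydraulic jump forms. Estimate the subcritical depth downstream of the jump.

Fr₁ = V₁/√(g·y₁) = 24.1/√(32.2×1.52) = 3.44.
Conjugate-depth relation: y₂/y₁ = ½[√(1 + 8Fr₁²) − 1] = ½[√95.93 − 1] = 4.40.
y₂ = 4.40 × 1.52 = 6.68 ft.

y₂ = 6.68 ft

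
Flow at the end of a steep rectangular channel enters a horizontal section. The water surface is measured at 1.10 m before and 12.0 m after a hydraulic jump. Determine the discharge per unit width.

For a rectangular channel the momentum equation gives q² = ½·g·y₁·y₂·(y₁ + y₂) = ½×9.81×1.10×12.0×13.1 = 848.
q = √848 = 29.1 m²/s.

q = 29.1 m²/s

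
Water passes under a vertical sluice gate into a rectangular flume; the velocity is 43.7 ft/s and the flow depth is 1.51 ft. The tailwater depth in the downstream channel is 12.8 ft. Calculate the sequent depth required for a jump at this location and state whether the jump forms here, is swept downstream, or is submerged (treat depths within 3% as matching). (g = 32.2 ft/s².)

Fr₁ = V₁/√(g·y₁) = 43.7/√(32.2×1.51) = 6.27.
Bélanger equation: y₂/y₁ = ½[√(1 + 8Fr₁²) − 1] = ½[√315.2 − 1] = 8.38.
y₂ = 8.38 × 1.51 = 12.6 ft.
Tailwater y_tw = 12.8 ft: y_tw ≈ y₂, so the jump forms here.

y₂ = 12.6 ft; the jump forms here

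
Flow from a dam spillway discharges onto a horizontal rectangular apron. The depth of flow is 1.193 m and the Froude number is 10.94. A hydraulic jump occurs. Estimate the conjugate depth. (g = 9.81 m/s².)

Fr₁ = 10.94 (given).
Conjugate-depth relation: y₂/y₁ = ½[√(1 + 8Fr₁²) − 1] = ½[√958.47 − 1] = 14.98.
y₂ = 14.98 × 1.193 = 17.87 m.

y₂ = 17.87 m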